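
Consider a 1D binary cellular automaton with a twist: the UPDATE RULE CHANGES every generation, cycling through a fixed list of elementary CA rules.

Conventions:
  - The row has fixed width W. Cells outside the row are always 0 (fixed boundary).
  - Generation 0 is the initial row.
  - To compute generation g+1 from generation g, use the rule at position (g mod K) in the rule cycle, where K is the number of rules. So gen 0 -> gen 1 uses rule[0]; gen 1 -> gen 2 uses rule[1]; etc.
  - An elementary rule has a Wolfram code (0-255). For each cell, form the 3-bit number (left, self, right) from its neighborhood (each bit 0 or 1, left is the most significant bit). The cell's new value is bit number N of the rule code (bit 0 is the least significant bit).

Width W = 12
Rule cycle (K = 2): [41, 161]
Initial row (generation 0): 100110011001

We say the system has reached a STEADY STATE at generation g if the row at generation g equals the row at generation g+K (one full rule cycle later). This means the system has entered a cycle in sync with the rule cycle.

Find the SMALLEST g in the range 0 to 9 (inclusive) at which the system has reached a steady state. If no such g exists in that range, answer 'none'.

Answer: none

Derivation:
Gen 0: 100110011001
Gen 1 (rule 41): 000100010000
Gen 2 (rule 161): 110001000111
Gen 3 (rule 41): 100100010100
Gen 4 (rule 161): 000001001001
Gen 5 (rule 41): 111100000000
Gen 6 (rule 161): 011001111111
Gen 7 (rule 41): 010001000000
Gen 8 (rule 161): 000100011111
Gen 9 (rule 41): 110001010000
Gen 10 (rule 161): 000100100111
Gen 11 (rule 41): 110000000100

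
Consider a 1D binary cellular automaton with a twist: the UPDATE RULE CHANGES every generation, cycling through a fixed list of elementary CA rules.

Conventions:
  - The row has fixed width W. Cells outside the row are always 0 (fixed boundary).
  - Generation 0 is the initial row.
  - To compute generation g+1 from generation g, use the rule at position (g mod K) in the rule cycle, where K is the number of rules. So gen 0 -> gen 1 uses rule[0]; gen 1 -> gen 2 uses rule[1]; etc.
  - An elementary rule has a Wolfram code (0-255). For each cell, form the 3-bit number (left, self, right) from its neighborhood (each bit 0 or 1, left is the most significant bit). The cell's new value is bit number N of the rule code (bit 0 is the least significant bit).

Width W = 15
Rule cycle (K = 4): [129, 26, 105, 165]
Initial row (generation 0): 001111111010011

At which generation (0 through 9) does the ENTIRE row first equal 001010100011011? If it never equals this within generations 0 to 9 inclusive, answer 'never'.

Gen 0: 001111111010011
Gen 1 (rule 129): 100111110000000
Gen 2 (rule 26): 011100001000000
Gen 3 (rule 105): 010101100011111
Gen 4 (rule 165): 011110001001110
Gen 5 (rule 129): 001100100000100
Gen 6 (rule 26): 011011010001010
Gen 7 (rule 105): 011111100100100
Gen 8 (rule 165): 001111000100101
Gen 9 (rule 129): 100110010000000

Answer: never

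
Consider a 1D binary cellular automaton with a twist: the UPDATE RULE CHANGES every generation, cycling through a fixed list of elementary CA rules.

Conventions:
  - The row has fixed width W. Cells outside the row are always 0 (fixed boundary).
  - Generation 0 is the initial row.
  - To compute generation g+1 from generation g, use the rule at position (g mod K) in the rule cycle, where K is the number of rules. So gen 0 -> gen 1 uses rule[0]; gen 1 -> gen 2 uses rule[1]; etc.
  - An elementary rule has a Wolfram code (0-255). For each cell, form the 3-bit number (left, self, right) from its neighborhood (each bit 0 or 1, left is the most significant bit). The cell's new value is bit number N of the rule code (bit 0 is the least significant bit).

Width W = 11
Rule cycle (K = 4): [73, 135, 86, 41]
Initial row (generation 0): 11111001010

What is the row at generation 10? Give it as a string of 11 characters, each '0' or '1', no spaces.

Answer: 10111111111

Derivation:
Gen 0: 11111001010
Gen 1 (rule 73): 10001000000
Gen 2 (rule 135): 10111011111
Gen 3 (rule 86): 10001000001
Gen 4 (rule 41): 00100011100
Gen 5 (rule 73): 10001010101
Gen 6 (rule 135): 10111010101
Gen 7 (rule 86): 10001010101
Gen 8 (rule 41): 00100101010
Gen 9 (rule 73): 10000000000
Gen 10 (rule 135): 10111111111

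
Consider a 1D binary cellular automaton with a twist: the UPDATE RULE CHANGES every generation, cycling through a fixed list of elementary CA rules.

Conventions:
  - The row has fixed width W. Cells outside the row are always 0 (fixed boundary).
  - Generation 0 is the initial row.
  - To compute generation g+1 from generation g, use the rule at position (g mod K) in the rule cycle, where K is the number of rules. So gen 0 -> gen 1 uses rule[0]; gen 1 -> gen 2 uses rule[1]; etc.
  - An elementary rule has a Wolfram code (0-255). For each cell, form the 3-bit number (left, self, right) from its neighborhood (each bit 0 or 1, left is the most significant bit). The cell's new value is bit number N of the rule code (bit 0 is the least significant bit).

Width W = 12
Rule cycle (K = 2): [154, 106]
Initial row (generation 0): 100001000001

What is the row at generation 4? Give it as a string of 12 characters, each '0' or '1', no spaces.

Gen 0: 100001000001
Gen 1 (rule 154): 010010100010
Gen 2 (rule 106): 100101000100
Gen 3 (rule 154): 011000101010
Gen 4 (rule 106): 111001010100

Answer: 111001010100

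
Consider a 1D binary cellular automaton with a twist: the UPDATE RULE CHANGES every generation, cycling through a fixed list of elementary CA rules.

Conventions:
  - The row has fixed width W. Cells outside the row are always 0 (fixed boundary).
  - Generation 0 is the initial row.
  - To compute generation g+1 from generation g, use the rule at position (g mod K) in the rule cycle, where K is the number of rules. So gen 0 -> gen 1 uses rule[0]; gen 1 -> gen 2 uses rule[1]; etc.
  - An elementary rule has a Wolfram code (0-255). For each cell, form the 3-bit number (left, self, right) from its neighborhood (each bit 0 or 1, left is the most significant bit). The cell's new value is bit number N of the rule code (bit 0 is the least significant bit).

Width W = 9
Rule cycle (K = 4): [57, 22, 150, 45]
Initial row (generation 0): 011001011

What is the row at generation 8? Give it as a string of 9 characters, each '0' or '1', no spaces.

Answer: 011100010

Derivation:
Gen 0: 011001011
Gen 1 (rule 57): 010100110
Gen 2 (rule 22): 110111001
Gen 3 (rule 150): 000010111
Gen 4 (rule 45): 111011100
Gen 5 (rule 57): 100110011
Gen 6 (rule 22): 111001100
Gen 7 (rule 150): 010110010
Gen 8 (rule 45): 011100010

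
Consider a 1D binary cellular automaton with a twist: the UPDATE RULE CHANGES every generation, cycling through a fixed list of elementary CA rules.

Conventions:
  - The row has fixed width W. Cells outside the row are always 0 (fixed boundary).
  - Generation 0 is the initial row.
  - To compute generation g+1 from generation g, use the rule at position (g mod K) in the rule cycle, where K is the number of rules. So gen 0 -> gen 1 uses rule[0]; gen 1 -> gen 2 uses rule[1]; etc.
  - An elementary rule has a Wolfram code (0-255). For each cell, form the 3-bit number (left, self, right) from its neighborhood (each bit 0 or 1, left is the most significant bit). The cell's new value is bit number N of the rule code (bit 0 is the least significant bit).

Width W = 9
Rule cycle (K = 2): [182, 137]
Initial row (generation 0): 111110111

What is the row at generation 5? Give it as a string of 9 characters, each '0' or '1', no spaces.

Gen 0: 111110111
Gen 1 (rule 182): 011101010
Gen 2 (rule 137): 011000000
Gen 3 (rule 182): 100100000
Gen 4 (rule 137): 000001111
Gen 5 (rule 182): 000010110

Answer: 000010110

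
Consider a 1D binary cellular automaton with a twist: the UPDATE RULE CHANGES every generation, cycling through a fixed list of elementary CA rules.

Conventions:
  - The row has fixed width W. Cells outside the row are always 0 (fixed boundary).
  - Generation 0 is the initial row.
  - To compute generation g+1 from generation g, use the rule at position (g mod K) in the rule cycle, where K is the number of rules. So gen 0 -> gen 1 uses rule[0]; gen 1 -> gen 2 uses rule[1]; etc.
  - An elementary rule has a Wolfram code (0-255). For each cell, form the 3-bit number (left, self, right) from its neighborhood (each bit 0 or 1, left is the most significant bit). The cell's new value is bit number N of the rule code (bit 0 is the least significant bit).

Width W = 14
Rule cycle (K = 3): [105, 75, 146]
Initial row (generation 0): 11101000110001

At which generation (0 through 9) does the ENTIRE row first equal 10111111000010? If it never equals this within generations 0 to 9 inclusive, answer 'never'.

Gen 0: 11101000110001
Gen 1 (rule 105): 10110010110100
Gen 2 (rule 75): 00110100110001
Gen 3 (rule 146): 01000011001010
Gen 4 (rule 105): 00011011000100
Gen 5 (rule 75): 11111011011001
Gen 6 (rule 146): 01110000000110
Gen 7 (rule 105): 01010111110110
Gen 8 (rule 75): 10000100010110
Gen 9 (rule 146): 01001010100001

Answer: never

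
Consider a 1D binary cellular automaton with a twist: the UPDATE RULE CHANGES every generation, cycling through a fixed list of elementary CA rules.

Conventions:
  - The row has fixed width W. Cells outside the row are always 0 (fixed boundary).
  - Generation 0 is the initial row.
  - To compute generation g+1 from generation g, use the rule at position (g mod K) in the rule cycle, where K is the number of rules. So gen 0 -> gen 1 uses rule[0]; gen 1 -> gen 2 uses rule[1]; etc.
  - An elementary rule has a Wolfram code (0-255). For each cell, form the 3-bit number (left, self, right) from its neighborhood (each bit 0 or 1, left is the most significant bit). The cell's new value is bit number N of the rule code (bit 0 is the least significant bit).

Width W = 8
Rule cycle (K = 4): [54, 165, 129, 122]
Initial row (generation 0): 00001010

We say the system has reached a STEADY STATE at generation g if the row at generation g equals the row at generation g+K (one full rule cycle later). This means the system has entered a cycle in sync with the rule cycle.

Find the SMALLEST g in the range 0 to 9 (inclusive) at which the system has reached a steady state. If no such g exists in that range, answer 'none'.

Answer: 0

Derivation:
Gen 0: 00001010
Gen 1 (rule 54): 00011111
Gen 2 (rule 165): 11001110
Gen 3 (rule 129): 00000100
Gen 4 (rule 122): 00001010
Gen 5 (rule 54): 00011111
Gen 6 (rule 165): 11001110
Gen 7 (rule 129): 00000100
Gen 8 (rule 122): 00001010
Gen 9 (rule 54): 00011111
Gen 10 (rule 165): 11001110
Gen 11 (rule 129): 00000100
Gen 12 (rule 122): 00001010
Gen 13 (rule 54): 00011111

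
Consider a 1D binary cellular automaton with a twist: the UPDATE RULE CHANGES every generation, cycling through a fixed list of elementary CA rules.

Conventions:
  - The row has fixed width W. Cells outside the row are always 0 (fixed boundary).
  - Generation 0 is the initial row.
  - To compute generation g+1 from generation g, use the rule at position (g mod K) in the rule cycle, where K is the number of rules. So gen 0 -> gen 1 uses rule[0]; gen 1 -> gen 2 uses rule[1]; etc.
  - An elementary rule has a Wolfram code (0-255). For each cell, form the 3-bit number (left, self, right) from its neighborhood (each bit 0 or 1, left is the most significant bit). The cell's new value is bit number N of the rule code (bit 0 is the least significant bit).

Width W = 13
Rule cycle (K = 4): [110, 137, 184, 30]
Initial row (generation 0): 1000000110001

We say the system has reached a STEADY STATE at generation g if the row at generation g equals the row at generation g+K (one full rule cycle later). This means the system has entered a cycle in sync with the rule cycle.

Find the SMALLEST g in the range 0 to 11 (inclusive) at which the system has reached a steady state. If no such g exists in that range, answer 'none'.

Answer: 11

Derivation:
Gen 0: 1000000110001
Gen 1 (rule 110): 1000001110011
Gen 2 (rule 137): 0011101100010
Gen 3 (rule 184): 0011011010001
Gen 4 (rule 30): 0110010011011
Gen 5 (rule 110): 1110110111111
Gen 6 (rule 137): 1100100111110
Gen 7 (rule 184): 1010010111101
Gen 8 (rule 30): 1011110100001
Gen 9 (rule 110): 1110011100011
Gen 10 (rule 137): 1100011001010
Gen 11 (rule 184): 1010010100101
Gen 12 (rule 30): 1011110111101
Gen 13 (rule 110): 1110011100111
Gen 14 (rule 137): 1100011000110
Gen 15 (rule 184): 1010010100101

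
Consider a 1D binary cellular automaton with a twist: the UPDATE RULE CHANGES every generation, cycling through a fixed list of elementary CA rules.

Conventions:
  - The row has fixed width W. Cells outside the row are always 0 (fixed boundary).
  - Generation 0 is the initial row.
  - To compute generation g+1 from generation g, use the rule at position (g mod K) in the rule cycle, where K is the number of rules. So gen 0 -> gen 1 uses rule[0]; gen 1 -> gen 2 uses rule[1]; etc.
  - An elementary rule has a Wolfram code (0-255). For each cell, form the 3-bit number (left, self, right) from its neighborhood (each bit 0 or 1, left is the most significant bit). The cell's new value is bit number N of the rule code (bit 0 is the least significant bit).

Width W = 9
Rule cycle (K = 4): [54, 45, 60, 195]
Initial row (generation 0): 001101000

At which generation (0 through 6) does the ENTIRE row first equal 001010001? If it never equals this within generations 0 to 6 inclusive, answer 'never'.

Answer: never

Derivation:
Gen 0: 001101000
Gen 1 (rule 54): 010011100
Gen 2 (rule 45): 010010001
Gen 3 (rule 60): 011011001
Gen 4 (rule 195): 101001010
Gen 5 (rule 54): 111111111
Gen 6 (rule 45): 100000000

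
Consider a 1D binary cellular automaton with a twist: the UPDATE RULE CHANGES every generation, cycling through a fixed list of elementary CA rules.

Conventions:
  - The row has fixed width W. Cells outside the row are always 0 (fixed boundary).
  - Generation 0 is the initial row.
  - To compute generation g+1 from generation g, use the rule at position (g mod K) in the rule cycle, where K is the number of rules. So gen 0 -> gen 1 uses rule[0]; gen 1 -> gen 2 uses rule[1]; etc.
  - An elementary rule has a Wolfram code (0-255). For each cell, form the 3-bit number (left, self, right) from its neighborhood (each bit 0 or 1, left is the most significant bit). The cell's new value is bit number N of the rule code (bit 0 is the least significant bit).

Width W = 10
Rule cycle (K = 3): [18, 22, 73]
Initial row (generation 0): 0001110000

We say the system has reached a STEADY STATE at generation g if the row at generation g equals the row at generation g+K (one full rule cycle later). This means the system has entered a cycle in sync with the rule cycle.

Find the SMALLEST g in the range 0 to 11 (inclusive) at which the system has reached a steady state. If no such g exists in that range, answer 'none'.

Answer: 7

Derivation:
Gen 0: 0001110000
Gen 1 (rule 18): 0010001000
Gen 2 (rule 22): 0111011100
Gen 3 (rule 73): 0101010101
Gen 4 (rule 18): 1000000000
Gen 5 (rule 22): 1100000000
Gen 6 (rule 73): 1101111111
Gen 7 (rule 18): 0000000000
Gen 8 (rule 22): 0000000000
Gen 9 (rule 73): 1111111111
Gen 10 (rule 18): 0000000000
Gen 11 (rule 22): 0000000000
Gen 12 (rule 73): 1111111111
Gen 13 (rule 18): 0000000000
Gen 14 (rule 22): 0000000000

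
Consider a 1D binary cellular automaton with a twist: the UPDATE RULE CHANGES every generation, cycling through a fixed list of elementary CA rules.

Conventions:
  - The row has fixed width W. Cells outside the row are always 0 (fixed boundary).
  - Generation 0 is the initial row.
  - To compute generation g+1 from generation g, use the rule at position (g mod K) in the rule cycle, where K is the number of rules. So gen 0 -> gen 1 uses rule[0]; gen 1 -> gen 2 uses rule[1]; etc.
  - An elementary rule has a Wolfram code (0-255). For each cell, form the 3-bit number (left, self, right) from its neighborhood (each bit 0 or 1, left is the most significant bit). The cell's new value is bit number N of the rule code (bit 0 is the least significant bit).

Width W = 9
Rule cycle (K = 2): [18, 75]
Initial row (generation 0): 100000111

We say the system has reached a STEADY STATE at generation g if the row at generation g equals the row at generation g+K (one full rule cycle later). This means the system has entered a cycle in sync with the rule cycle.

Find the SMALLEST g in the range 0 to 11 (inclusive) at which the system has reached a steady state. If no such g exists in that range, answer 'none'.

Answer: 5

Derivation:
Gen 0: 100000111
Gen 1 (rule 18): 010001000
Gen 2 (rule 75): 100110011
Gen 3 (rule 18): 011001100
Gen 4 (rule 75): 111011101
Gen 5 (rule 18): 000000000
Gen 6 (rule 75): 111111111
Gen 7 (rule 18): 000000000
Gen 8 (rule 75): 111111111
Gen 9 (rule 18): 000000000
Gen 10 (rule 75): 111111111
Gen 11 (rule 18): 000000000
Gen 12 (rule 75): 111111111
Gen 13 (rule 18): 000000000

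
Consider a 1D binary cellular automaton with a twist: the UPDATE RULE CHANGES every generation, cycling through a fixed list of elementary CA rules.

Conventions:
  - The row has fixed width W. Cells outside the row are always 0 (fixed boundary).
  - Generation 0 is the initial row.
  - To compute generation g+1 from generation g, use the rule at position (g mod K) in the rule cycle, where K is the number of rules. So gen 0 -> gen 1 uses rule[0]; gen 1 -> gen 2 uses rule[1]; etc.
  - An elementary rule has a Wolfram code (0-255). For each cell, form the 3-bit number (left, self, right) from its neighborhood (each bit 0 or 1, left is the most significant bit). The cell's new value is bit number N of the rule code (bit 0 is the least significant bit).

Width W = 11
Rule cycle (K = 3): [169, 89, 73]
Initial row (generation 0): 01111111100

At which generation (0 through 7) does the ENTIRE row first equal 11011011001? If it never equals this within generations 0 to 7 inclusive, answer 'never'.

Gen 0: 01111111100
Gen 1 (rule 169): 01111111001
Gen 2 (rule 89): 01000001100
Gen 3 (rule 73): 00011101101
Gen 4 (rule 169): 11011011010
Gen 5 (rule 89): 11011011001
Gen 6 (rule 73): 11011011000
Gen 7 (rule 169): 10110110011

Answer: 5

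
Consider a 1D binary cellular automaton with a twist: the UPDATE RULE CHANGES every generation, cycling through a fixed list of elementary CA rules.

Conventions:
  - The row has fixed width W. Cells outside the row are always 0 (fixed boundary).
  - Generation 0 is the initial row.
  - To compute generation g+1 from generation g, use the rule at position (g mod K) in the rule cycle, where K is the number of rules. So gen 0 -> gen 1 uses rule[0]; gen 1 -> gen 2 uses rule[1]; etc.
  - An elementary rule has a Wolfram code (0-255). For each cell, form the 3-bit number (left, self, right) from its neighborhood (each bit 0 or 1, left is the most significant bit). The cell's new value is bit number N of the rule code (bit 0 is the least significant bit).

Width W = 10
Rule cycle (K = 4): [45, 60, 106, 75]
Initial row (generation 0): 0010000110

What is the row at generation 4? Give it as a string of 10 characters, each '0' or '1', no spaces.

Gen 0: 0010000110
Gen 1 (rule 45): 1010110100
Gen 2 (rule 60): 1111101110
Gen 3 (rule 106): 1000111010
Gen 4 (rule 75): 0011101000

Answer: 0011101000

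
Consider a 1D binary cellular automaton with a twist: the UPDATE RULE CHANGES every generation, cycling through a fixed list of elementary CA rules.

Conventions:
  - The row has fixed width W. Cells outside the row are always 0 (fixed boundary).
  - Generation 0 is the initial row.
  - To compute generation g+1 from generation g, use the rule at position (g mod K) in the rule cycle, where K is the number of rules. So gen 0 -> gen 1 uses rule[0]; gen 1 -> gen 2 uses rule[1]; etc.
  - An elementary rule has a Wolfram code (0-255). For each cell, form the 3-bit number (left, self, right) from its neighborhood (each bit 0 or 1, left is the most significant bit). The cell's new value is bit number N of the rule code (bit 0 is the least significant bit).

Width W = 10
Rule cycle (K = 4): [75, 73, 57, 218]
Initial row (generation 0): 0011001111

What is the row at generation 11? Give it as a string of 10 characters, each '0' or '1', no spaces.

Gen 0: 0011001111
Gen 1 (rule 75): 1111011001
Gen 2 (rule 73): 1001011000
Gen 3 (rule 57): 0100110111
Gen 4 (rule 218): 1011110111
Gen 5 (rule 75): 0010010101
Gen 6 (rule 73): 1000000000
Gen 7 (rule 57): 0111111111
Gen 8 (rule 218): 1111111111
Gen 9 (rule 75): 1000000001
Gen 10 (rule 73): 0011111100
Gen 11 (rule 57): 1010000011

Answer: 1010000011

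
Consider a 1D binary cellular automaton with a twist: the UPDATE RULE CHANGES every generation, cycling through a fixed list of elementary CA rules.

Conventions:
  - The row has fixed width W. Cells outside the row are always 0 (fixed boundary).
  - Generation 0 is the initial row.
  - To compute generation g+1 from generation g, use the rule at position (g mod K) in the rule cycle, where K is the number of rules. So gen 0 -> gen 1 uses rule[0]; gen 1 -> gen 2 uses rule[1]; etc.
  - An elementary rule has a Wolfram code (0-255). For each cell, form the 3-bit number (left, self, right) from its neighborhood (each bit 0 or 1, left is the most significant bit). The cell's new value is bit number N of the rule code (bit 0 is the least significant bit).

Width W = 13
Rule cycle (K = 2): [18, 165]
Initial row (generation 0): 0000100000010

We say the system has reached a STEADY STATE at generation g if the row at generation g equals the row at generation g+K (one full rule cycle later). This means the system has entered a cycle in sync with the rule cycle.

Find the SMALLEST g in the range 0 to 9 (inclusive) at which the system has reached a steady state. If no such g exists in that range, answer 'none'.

Answer: 3

Derivation:
Gen 0: 0000100000010
Gen 1 (rule 18): 0001010000101
Gen 2 (rule 165): 1101110110111
Gen 3 (rule 18): 0000000000000
Gen 4 (rule 165): 1111111111111
Gen 5 (rule 18): 0000000000000
Gen 6 (rule 165): 1111111111111
Gen 7 (rule 18): 0000000000000
Gen 8 (rule 165): 1111111111111
Gen 9 (rule 18): 0000000000000
Gen 10 (rule 165): 1111111111111
Gen 11 (rule 18): 0000000000000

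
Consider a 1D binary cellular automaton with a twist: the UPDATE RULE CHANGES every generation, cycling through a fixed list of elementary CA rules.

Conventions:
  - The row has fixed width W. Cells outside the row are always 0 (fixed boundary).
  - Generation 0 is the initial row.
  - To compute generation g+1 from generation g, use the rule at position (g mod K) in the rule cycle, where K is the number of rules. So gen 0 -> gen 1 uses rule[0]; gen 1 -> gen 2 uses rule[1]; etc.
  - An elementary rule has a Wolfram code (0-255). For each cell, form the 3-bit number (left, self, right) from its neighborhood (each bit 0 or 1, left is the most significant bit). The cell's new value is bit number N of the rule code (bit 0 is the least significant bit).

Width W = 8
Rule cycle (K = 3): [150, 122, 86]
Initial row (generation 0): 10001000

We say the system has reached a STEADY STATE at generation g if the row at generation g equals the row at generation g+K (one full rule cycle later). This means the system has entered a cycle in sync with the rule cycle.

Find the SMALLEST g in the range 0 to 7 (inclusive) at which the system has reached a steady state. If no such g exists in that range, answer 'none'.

Gen 0: 10001000
Gen 1 (rule 150): 11011100
Gen 2 (rule 122): 11110110
Gen 3 (rule 86): 00010011
Gen 4 (rule 150): 00111100
Gen 5 (rule 122): 01100110
Gen 6 (rule 86): 10111011
Gen 7 (rule 150): 10010000
Gen 8 (rule 122): 01101000
Gen 9 (rule 86): 10101100
Gen 10 (rule 150): 10100010

Answer: none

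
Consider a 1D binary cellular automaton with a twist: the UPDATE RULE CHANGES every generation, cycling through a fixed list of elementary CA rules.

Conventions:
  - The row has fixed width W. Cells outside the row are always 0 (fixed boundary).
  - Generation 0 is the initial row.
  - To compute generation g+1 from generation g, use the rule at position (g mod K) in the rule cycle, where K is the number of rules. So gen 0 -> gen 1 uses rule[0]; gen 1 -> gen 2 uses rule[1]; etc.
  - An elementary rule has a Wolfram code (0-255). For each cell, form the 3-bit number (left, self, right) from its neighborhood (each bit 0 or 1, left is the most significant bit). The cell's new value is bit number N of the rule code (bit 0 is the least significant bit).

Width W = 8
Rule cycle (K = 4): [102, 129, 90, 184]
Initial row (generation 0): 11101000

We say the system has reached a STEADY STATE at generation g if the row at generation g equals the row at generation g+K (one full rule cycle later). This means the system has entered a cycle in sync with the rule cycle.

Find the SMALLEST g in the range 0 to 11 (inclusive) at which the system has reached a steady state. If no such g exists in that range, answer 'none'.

Answer: none

Derivation:
Gen 0: 11101000
Gen 1 (rule 102): 00111000
Gen 2 (rule 129): 10010011
Gen 3 (rule 90): 01101111
Gen 4 (rule 184): 01011110
Gen 5 (rule 102): 11100010
Gen 6 (rule 129): 01001000
Gen 7 (rule 90): 10110100
Gen 8 (rule 184): 01101010
Gen 9 (rule 102): 10111110
Gen 10 (rule 129): 00011100
Gen 11 (rule 90): 00110110
Gen 12 (rule 184): 00101101
Gen 13 (rule 102): 01110111
Gen 14 (rule 129): 00100010
Gen 15 (rule 90): 01010101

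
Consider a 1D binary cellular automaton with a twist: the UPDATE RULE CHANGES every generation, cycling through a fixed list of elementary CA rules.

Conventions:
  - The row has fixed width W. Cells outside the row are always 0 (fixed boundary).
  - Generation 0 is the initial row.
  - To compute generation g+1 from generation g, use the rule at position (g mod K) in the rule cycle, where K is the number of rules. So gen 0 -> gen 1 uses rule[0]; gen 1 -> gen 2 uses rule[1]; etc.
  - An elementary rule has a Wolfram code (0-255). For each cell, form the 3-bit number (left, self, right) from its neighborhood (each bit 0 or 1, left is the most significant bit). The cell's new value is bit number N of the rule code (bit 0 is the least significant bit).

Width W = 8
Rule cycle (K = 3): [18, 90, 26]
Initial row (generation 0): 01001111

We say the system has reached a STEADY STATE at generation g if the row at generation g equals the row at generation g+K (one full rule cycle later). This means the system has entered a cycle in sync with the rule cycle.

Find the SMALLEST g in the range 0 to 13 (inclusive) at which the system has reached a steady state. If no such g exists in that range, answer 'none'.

Gen 0: 01001111
Gen 1 (rule 18): 10110000
Gen 2 (rule 90): 00111000
Gen 3 (rule 26): 01100100
Gen 4 (rule 18): 10011010
Gen 5 (rule 90): 01111001
Gen 6 (rule 26): 11000110
Gen 7 (rule 18): 00101001
Gen 8 (rule 90): 01000110
Gen 9 (rule 26): 10101101
Gen 10 (rule 18): 00000000
Gen 11 (rule 90): 00000000
Gen 12 (rule 26): 00000000
Gen 13 (rule 18): 00000000
Gen 14 (rule 90): 00000000
Gen 15 (rule 26): 00000000
Gen 16 (rule 18): 00000000

Answer: 10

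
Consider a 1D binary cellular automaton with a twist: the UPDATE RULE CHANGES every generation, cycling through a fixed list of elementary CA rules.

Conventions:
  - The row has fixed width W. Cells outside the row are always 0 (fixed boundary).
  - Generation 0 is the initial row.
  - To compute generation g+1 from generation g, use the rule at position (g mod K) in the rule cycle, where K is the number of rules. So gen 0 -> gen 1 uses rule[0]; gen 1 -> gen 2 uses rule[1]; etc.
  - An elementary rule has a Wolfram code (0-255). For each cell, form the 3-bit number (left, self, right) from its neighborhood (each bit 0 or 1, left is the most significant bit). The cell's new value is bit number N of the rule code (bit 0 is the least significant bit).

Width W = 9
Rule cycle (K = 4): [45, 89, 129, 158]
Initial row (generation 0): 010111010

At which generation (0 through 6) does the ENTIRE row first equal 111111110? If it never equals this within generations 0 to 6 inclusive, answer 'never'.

Gen 0: 010111010
Gen 1 (rule 45): 011100110
Gen 2 (rule 89): 010110111
Gen 3 (rule 129): 000000010
Gen 4 (rule 158): 000000111
Gen 5 (rule 45): 111110100
Gen 6 (rule 89): 100010011

Answer: never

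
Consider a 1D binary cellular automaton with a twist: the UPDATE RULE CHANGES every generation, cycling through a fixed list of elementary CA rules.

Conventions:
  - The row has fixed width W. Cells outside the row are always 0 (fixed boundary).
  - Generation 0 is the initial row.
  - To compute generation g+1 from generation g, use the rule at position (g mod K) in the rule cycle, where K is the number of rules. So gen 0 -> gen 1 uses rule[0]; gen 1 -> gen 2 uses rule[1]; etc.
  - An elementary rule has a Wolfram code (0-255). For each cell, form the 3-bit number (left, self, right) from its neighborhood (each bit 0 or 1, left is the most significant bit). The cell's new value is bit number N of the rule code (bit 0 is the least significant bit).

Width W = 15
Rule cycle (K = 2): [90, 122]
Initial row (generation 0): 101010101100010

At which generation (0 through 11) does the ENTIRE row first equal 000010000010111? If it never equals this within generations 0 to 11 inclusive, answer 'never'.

Gen 0: 101010101100010
Gen 1 (rule 90): 000000001110101
Gen 2 (rule 122): 000000011011010
Gen 3 (rule 90): 000000111011001
Gen 4 (rule 122): 000001101111110
Gen 5 (rule 90): 000011101000011
Gen 6 (rule 122): 000110110100111
Gen 7 (rule 90): 001110110011101
Gen 8 (rule 122): 011011111110110
Gen 9 (rule 90): 111010000010111
Gen 10 (rule 122): 101101000101101
Gen 11 (rule 90): 001100101001100

Answer: never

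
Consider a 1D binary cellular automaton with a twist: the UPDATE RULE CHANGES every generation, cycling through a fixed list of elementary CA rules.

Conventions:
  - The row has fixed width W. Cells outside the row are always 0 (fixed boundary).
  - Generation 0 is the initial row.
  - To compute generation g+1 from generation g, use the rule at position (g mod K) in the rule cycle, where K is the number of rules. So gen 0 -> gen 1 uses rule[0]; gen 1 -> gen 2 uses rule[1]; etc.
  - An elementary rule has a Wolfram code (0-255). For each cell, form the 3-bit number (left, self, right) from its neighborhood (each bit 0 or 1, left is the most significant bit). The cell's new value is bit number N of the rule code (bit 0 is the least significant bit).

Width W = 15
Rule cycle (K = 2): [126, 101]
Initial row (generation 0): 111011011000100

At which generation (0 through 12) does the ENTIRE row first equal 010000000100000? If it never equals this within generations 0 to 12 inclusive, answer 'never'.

Gen 0: 111011011000100
Gen 1 (rule 126): 101111111101110
Gen 2 (rule 101): 110000000110010
Gen 3 (rule 126): 111000001111111
Gen 4 (rule 101): 001011100000001
Gen 5 (rule 126): 011110110000011
Gen 6 (rule 101): 000011010111001
Gen 7 (rule 126): 000111111101111
Gen 8 (rule 101): 110000000110001
Gen 9 (rule 126): 111000001111011
Gen 10 (rule 101): 001011100001101
Gen 11 (rule 126): 011110110011111
Gen 12 (rule 101): 000011010000001

Answer: never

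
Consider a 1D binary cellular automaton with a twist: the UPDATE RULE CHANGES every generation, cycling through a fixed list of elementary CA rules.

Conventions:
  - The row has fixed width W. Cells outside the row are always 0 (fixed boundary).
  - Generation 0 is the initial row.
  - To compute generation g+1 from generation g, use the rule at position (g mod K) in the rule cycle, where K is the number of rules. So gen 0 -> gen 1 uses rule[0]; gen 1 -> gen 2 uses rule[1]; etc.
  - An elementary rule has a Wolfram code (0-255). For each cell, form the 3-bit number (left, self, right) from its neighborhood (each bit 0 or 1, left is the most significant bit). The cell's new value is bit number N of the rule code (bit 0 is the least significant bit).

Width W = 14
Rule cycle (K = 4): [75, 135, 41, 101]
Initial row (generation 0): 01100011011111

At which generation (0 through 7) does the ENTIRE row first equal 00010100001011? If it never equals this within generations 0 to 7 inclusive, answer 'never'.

Answer: 6

Derivation:
Gen 0: 01100011011111
Gen 1 (rule 75): 11101111010001
Gen 2 (rule 135): 01000110010111
Gen 3 (rule 41): 00010100001100
Gen 4 (rule 101): 11011101100101
Gen 5 (rule 75): 11010101101000
Gen 6 (rule 135): 00010100001011
Gen 7 (rule 41): 11001001100110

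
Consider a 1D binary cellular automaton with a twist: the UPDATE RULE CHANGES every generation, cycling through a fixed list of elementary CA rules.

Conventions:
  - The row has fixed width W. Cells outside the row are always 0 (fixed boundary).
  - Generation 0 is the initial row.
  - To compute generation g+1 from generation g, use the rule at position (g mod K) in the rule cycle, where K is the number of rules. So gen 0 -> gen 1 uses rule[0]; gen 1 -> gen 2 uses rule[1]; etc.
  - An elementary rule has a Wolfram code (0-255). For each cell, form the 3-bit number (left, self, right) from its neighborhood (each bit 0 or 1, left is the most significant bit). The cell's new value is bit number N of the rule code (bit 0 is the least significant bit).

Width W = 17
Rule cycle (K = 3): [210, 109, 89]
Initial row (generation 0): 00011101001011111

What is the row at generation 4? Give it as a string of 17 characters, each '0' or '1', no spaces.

Gen 0: 00011101001011111
Gen 1 (rule 210): 00101100110001111
Gen 2 (rule 109): 10111100110101001
Gen 3 (rule 89): 00100110110000100
Gen 4 (rule 210): 01011010011001010

Answer: 01011010011001010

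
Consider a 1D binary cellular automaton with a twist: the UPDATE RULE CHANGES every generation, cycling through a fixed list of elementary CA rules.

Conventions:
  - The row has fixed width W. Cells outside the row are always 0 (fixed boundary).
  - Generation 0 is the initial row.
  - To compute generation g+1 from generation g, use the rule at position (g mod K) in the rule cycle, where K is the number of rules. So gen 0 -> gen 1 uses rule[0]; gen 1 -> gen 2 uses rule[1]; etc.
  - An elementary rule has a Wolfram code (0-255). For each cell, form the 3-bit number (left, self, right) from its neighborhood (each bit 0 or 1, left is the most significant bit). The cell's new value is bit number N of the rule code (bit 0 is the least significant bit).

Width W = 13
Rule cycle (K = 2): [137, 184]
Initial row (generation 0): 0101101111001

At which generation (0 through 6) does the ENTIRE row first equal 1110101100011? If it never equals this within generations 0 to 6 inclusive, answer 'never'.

Gen 0: 0101101111001
Gen 1 (rule 137): 0001001110000
Gen 2 (rule 184): 0000101101000
Gen 3 (rule 137): 1110001000011
Gen 4 (rule 184): 1101000100010
Gen 5 (rule 137): 1000010001000
Gen 6 (rule 184): 0100001000100

Answer: never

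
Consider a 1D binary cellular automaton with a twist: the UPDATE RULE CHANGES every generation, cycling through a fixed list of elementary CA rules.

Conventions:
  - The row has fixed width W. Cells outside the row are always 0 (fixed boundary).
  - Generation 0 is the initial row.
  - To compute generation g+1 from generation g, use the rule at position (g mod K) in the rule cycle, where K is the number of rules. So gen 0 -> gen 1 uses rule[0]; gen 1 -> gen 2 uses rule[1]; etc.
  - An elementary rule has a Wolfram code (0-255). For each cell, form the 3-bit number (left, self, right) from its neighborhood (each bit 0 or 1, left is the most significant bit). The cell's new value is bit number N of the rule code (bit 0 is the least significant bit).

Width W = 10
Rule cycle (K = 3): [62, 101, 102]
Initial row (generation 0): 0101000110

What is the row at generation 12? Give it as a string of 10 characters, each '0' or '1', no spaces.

Gen 0: 0101000110
Gen 1 (rule 62): 1111101101
Gen 2 (rule 101): 0000110111
Gen 3 (rule 102): 0001011001
Gen 4 (rule 62): 0011110111
Gen 5 (rule 101): 1000011001
Gen 6 (rule 102): 1000101011
Gen 7 (rule 62): 1101111110
Gen 8 (rule 101): 0110000010
Gen 9 (rule 102): 1010000110
Gen 10 (rule 62): 1111001101
Gen 11 (rule 101): 0001000111
Gen 12 (rule 102): 0011001001

Answer: 0011001001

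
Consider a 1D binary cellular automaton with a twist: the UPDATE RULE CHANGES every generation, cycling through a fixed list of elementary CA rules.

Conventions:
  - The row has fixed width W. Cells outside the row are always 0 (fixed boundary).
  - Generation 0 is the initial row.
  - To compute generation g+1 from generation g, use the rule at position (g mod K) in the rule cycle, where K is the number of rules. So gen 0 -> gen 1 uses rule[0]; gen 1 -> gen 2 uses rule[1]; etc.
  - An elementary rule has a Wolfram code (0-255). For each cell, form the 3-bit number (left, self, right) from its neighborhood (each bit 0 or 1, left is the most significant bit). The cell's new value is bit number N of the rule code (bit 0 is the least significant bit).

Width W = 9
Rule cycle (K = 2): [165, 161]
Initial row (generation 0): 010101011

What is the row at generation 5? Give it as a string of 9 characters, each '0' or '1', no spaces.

Gen 0: 010101011
Gen 1 (rule 165): 011111100
Gen 2 (rule 161): 001111001
Gen 3 (rule 165): 100110001
Gen 4 (rule 161): 000000100
Gen 5 (rule 165): 111110101

Answer: 111110101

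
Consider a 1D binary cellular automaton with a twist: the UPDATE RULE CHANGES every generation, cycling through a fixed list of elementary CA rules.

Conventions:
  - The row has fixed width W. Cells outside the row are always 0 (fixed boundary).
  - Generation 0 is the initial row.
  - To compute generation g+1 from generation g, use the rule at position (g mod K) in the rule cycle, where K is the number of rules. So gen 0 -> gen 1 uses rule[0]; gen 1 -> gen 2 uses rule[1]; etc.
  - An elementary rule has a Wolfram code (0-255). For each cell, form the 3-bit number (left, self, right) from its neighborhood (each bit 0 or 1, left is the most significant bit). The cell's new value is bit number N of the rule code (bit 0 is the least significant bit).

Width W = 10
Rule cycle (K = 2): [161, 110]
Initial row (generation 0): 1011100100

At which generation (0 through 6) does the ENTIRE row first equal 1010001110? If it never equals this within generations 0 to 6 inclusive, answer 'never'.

Gen 0: 1011100100
Gen 1 (rule 161): 0101000001
Gen 2 (rule 110): 1111000011
Gen 3 (rule 161): 0110011000
Gen 4 (rule 110): 1110111000
Gen 5 (rule 161): 0101010011
Gen 6 (rule 110): 1111110111

Answer: never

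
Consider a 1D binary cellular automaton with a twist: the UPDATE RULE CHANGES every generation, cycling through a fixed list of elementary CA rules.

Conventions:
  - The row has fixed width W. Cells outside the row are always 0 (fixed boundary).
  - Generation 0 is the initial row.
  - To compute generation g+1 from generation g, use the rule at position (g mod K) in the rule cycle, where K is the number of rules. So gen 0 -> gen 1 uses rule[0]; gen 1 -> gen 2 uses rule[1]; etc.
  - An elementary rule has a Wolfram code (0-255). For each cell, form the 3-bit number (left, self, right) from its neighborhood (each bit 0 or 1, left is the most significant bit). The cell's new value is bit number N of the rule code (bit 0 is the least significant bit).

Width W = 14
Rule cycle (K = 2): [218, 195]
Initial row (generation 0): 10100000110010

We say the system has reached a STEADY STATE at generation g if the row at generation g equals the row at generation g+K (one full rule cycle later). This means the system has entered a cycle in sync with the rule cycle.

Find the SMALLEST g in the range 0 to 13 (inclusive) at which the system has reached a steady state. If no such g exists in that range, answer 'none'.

Answer: 5

Derivation:
Gen 0: 10100000110010
Gen 1 (rule 218): 00010001111101
Gen 2 (rule 195): 11100110111100
Gen 3 (rule 218): 11111110111110
Gen 4 (rule 195): 01111110011110
Gen 5 (rule 218): 11111111111111
Gen 6 (rule 195): 01111111111111
Gen 7 (rule 218): 11111111111111
Gen 8 (rule 195): 01111111111111
Gen 9 (rule 218): 11111111111111
Gen 10 (rule 195): 01111111111111
Gen 11 (rule 218): 11111111111111
Gen 12 (rule 195): 01111111111111
Gen 13 (rule 218): 11111111111111
Gen 14 (rule 195): 01111111111111
Gen 15 (rule 218): 11111111111111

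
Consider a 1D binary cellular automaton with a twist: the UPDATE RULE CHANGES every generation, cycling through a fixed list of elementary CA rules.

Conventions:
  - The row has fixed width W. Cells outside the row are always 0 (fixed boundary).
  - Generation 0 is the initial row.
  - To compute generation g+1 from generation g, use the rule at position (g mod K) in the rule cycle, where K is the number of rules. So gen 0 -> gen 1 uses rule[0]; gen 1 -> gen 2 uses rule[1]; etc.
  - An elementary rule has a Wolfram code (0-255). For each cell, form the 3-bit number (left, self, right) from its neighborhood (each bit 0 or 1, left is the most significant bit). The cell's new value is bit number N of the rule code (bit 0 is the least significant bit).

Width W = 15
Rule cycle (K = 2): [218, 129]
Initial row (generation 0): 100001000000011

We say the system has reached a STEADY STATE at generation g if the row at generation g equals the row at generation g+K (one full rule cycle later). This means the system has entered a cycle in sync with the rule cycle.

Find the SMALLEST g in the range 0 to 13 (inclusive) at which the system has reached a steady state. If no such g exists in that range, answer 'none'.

Answer: 7

Derivation:
Gen 0: 100001000000011
Gen 1 (rule 218): 010010100000111
Gen 2 (rule 129): 000000001110010
Gen 3 (rule 218): 000000011111101
Gen 4 (rule 129): 111111001111000
Gen 5 (rule 218): 111111111111100
Gen 6 (rule 129): 011111111111001
Gen 7 (rule 218): 111111111111110
Gen 8 (rule 129): 011111111111100
Gen 9 (rule 218): 111111111111110
Gen 10 (rule 129): 011111111111100
Gen 11 (rule 218): 111111111111110
Gen 12 (rule 129): 011111111111100
Gen 13 (rule 218): 111111111111110
Gen 14 (rule 129): 011111111111100
Gen 15 (rule 218): 111111111111110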